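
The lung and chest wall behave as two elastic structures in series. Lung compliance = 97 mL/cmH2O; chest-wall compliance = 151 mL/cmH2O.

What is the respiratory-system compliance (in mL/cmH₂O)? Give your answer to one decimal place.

Lung and chest wall are elastances in series: 1/Crs = 1/CL + 1/Ccw.
1/Crs = 1/97 + 1/151 = 0.01693.
Crs = 59.067 mL/cmH2O.

59.1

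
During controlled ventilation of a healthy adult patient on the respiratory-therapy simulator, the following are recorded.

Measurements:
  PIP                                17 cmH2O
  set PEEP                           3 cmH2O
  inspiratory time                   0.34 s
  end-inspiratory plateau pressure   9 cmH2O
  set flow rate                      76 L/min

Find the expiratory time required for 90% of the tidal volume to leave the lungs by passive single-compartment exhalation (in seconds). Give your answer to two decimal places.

Flow: 76 L/min ÷ 60 = 1.2667 L/s.
Vt = flow × Ti = 1.2667 L/s × 0.34 s × 1000 mL/L = 430.68 mL.
R = (PIP − Pplat)/V̇ = (17 − 9) / 1.2667 = 8.0/1.2667 = 6.316 cmH2O·s/L.
C = Vt/(Pplat − PEEP) = 430.68 / (9 − 3) = 430.68/6.0 = 71.78 mL/cmH2O.
τ = R × C = 6.316 × 0.07178 L/cmH2O = 0.4534 s.
t = −τ·ln(1 − 0.90) = −0.4534·ln(0.1) = 1.044 s.

1.04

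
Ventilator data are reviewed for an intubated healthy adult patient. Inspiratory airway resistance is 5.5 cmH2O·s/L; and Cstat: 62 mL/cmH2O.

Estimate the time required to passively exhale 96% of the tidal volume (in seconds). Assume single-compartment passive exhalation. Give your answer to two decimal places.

1.10

τ = R × C = 5.5 × 62 mL/cmH2O = 5.5 × 0.062 L/cmH2O = 0.341 s.
Exhaled fraction f = 1 − e^(−t/τ) → t = −τ·ln(1 − f) = −0.341·ln(0.04) = 1.098 s.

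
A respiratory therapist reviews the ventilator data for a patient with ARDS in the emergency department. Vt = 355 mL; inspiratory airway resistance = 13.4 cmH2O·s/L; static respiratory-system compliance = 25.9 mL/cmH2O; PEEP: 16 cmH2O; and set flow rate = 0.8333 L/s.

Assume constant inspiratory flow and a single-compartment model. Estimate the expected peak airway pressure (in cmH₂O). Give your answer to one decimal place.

Equation of motion (constant flow): PIP = Vt/C + R·V̇ + PEEP.
PIP = 355/25.9 + 13.4×0.8333 + 16 = 13.707 + 11.166 + 16 = 40.873 cmH2O.

40.9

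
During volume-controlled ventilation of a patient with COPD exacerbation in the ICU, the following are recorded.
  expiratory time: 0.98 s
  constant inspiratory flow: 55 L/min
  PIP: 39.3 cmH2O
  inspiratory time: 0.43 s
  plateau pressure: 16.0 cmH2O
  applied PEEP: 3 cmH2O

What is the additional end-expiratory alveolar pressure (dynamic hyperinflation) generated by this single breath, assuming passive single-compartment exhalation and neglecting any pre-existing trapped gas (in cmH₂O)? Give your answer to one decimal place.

Flow: 55 L/min ÷ 60 = 0.9167 L/s.
Vt = flow × Ti = 0.9167 L/s × 0.43 s × 1000 mL/L = 394.18 mL.
R = (PIP − Pplat)/V̇ = (39.3 − 16.0) / 0.9167 = 23.3/0.9167 = 25.417 cmH2O·s/L.
C = Vt/(Pplat − PEEP) = 394.18 / (16.0 − 3) = 394.18/13.0 = 30.322 mL/cmH2O.
τ = R × C = 25.417 × 0.03032 L/cmH2O = 0.7706 s.
Fraction remaining = e^(−Te/τ) = e^(−0.98/0.7706) = 0.2803; trapped volume = 394.18 × 0.2803 = 110.49 mL.
Additional alveolar pressure from trapping ≈ V_trapped / C = 110.49 / 30.322 = 3.644 cmH2O.

3.6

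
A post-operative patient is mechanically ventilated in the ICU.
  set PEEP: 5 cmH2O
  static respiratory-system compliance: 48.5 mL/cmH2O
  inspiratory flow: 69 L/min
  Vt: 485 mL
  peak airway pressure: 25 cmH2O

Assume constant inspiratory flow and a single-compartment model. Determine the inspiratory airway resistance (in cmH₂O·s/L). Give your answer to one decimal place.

8.7

Flow: 69 L/min ÷ 60 = 1.15 L/s.
Equation of motion (constant flow): PIP = Vt/C + R·V̇ + PEEP.
R·V̇ = PIP − Vt/C − PEEP = 25 − 485/48.5 − 5 = 25 − 10.0 − 5 = 10.0 cmH2O.
R = 10.0 / 1.15 = 8.696 cmH2O·s/L.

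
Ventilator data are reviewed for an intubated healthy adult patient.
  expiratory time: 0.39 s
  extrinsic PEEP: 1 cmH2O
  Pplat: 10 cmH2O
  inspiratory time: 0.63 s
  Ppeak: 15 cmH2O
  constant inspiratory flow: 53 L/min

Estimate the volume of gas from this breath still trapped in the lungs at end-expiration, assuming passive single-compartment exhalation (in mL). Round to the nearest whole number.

Flow: 53 L/min ÷ 60 = 0.8833 L/s.
Vt = flow × Ti = 0.8833 L/s × 0.63 s × 1000 mL/L = 556.48 mL.
R = (PIP − Pplat)/V̇ = (15 − 10) / 0.8833 = 5.0/0.8833 = 5.661 cmH2O·s/L.
C = Vt/(Pplat − PEEP) = 556.48 / (10 − 1) = 556.48/9.0 = 61.831 mL/cmH2O.
τ = R × C = 5.661 × 0.06183 L/cmH2O = 0.35 s.
Fraction remaining = e^(−Te/τ) = e^(−0.39/0.35) = 0.3281.
Trapped volume = 556.48 × 0.3281 = 182.58 mL.

183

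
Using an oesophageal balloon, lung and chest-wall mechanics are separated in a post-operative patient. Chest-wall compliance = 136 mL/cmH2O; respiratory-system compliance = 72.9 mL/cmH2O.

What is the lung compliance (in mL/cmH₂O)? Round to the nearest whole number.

157

1/CL = 1/Crs − 1/Ccw.
1/CL = 1/72.9 − 1/136 = 0.006364.
CL = 157.13 mL/cmH2O.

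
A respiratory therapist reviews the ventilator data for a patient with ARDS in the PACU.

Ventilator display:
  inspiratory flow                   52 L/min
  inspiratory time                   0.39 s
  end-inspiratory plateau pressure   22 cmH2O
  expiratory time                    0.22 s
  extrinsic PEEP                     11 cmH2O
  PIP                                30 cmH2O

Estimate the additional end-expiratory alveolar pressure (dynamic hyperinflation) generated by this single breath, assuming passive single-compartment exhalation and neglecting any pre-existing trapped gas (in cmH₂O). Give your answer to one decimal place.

5.1

Flow: 52 L/min ÷ 60 = 0.8667 L/s.
Vt = flow × Ti = 0.8667 L/s × 0.39 s × 1000 mL/L = 338.01 mL.
R = (PIP − Pplat)/V̇ = (30 − 22) / 0.8667 = 8.0/0.8667 = 9.23 cmH2O·s/L.
C = Vt/(Pplat − PEEP) = 338.01 / (22 − 11) = 338.01/11.0 = 30.728 mL/cmH2O.
τ = R × C = 9.23 × 0.03073 L/cmH2O = 0.2836 s.
Fraction remaining = e^(−Te/τ) = e^(−0.22/0.2836) = 0.4604; trapped volume = 338.01 × 0.4604 = 155.62 mL.
Additional alveolar pressure from trapping ≈ V_trapped / C = 155.62 / 30.728 = 5.064 cmH2O.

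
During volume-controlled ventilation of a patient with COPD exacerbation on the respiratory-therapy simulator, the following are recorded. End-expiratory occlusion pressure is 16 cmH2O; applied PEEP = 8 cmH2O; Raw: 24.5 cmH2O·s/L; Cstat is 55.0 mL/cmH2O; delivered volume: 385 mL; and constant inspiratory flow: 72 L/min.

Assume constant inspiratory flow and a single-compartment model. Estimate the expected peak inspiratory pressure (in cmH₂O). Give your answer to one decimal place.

Flow: 72 L/min ÷ 60 = 1.2 L/s.
Total PEEP = 16 cmH2O (set 8 + intrinsic 8); this is the baseline alveolar pressure.
Equation of motion (constant flow): PIP = Vt/C + R·V̇ + PEEP.
PIP = 385/55.0 + 24.5×1.2 + 16 = 7.0 + 29.4 + 16 = 52.4 cmH2O.

52.4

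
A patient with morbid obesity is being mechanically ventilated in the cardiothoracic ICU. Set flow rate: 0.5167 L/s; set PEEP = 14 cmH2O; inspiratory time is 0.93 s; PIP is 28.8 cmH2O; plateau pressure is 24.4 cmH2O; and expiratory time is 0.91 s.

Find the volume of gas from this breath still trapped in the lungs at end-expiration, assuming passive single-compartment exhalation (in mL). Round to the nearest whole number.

Vt = flow × Ti = 0.5167 L/s × 0.93 s × 1000 mL/L = 480.53 mL.
R = (PIP − Pplat)/V̇ = (28.8 − 24.4) / 0.5167 = 4.4/0.5167 = 8.516 cmH2O·s/L.
C = Vt/(Pplat − PEEP) = 480.53 / (24.4 − 14) = 480.53/10.4 = 46.205 mL/cmH2O.
τ = R × C = 8.516 × 0.04621 L/cmH2O = 0.3935 s.
Fraction remaining = e^(−Te/τ) = e^(−0.91/0.3935) = 0.09901.
Trapped volume = 480.53 × 0.09901 = 47.577 mL.

48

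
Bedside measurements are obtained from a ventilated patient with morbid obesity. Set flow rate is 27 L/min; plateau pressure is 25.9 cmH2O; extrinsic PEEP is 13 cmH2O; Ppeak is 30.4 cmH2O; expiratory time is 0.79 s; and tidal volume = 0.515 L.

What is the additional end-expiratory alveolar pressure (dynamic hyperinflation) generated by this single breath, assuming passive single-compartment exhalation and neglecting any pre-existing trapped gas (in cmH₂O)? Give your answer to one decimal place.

Flow: 27 L/min ÷ 60 = 0.45 L/s.
R = (PIP − Pplat)/V̇ = (30.4 − 25.9) / 0.45 = 4.5/0.45 = 10.0 cmH2O·s/L.
C = Vt/(Pplat − PEEP) = 515.0 / (25.9 − 13) = 515.0/12.9 = 39.922 mL/cmH2O.
τ = R × C = 10.0 × 0.03992 L/cmH2O = 0.3992 s.
Fraction remaining = e^(−Te/τ) = e^(−0.79/0.3992) = 0.1382; trapped volume = 515.0 × 0.1382 = 71.173 mL.
Additional alveolar pressure from trapping ≈ V_trapped / C = 71.173 / 39.922 = 1.783 cmH2O.

1.8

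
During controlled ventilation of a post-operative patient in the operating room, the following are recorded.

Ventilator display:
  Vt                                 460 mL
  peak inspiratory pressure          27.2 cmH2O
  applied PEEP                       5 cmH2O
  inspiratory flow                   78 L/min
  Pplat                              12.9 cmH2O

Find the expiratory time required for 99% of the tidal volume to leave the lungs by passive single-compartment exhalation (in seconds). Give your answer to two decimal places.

2.95

Flow: 78 L/min ÷ 60 = 1.3 L/s.
R = (PIP − Pplat)/V̇ = (27.2 − 12.9) / 1.3 = 14.3/1.3 = 11.0 cmH2O·s/L.
C = Vt/(Pplat − PEEP) = 460.0 / (12.9 − 5) = 460.0/7.9 = 58.228 mL/cmH2O.
τ = R × C = 11.0 × 0.05823 L/cmH2O = 0.6405 s.
t = −τ·ln(1 − 0.99) = −0.6405·ln(0.01) = 2.95 s.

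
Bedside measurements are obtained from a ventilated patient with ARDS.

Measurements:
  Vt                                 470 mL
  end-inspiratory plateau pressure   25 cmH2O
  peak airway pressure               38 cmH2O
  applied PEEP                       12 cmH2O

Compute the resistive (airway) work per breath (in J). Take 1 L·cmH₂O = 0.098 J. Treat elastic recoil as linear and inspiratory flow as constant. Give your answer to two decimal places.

0.60

With constant inspiratory flow the resistive pressure is constant at PIP − Pplat = 38 − 25 = 13.0 cmH2O, so resistive work = 13.0 × 0.470 = 6.11 L·cmH2O.
× 0.098 J/(L·cmH2O) → 0.5988 J.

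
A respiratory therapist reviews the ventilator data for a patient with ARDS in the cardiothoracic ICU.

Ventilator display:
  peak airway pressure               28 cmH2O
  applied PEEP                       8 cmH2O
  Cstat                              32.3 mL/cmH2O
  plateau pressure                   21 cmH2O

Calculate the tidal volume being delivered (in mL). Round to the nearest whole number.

420

Vt = Cstat × (Pplat − PEEP) = 32.3 × (21 − 8) = 32.3 × 13.0 = 419.9 mL.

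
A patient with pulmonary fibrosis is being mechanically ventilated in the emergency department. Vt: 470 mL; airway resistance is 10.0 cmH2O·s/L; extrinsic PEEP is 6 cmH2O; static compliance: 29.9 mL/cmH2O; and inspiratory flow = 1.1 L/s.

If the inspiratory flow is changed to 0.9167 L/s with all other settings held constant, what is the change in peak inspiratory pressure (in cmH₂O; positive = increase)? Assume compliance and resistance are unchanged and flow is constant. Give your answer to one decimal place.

PIP = Vt/C + R·V̇ + PEEP (constant-flow equation of motion).
Only the resistive term changes: ΔPIP = R × ΔV̇ = 10.0 × (0.9167 − 1.1) = 10.0 × -0.1833 = -1.833 cmH2O.

-1.8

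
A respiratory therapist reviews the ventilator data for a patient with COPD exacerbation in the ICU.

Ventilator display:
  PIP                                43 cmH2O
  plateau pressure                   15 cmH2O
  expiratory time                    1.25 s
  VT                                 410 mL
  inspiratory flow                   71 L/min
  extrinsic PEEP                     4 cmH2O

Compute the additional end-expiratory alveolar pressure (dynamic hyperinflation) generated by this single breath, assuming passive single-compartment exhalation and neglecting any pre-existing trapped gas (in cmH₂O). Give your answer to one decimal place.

2.7

Flow: 71 L/min ÷ 60 = 1.1833 L/s.
R = (PIP − Pplat)/V̇ = (43 − 15) / 1.1833 = 28.0/1.1833 = 23.663 cmH2O·s/L.
C = Vt/(Pplat − PEEP) = 410.0 / (15 − 4) = 410.0/11.0 = 37.273 mL/cmH2O.
τ = R × C = 23.663 × 0.03727 L/cmH2O = 0.8819 s.
Fraction remaining = e^(−Te/τ) = e^(−1.25/0.8819) = 0.2423; trapped volume = 410.0 × 0.2423 = 99.343 mL.
Additional alveolar pressure from trapping ≈ V_trapped / C = 99.343 / 37.273 = 2.665 cmH2O.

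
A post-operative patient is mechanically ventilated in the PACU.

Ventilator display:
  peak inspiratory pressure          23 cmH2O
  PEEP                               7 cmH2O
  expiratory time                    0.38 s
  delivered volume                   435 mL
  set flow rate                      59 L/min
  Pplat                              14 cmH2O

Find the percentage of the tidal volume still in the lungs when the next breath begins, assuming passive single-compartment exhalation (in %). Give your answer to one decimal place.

Flow: 59 L/min ÷ 60 = 0.9833 L/s.
R = (PIP − Pplat)/V̇ = (23 − 14) / 0.9833 = 9.0/0.9833 = 9.153 cmH2O·s/L.
C = Vt/(Pplat − PEEP) = 435.0 / (14 − 7) = 435.0/7.0 = 62.143 mL/cmH2O.
τ = R × C = 9.153 × 0.06214 L/cmH2O = 0.5688 s.
Fraction remaining at end-expiration = e^(−Te/τ) = e^(−0.38/0.5688) = 0.5127 → 51.27%.

51.3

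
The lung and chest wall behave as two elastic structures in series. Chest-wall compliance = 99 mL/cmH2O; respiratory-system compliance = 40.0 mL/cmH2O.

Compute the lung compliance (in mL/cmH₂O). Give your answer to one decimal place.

1/CL = 1/Crs − 1/Ccw.
1/CL = 1/40.0 − 1/99 = 0.0149.
CL = 67.114 mL/cmH2O.

67.1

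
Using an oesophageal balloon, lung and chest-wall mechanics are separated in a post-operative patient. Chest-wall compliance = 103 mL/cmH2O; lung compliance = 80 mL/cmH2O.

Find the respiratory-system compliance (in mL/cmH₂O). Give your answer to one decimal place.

45.0

Lung and chest wall are elastances in series: 1/Crs = 1/CL + 1/Ccw.
1/Crs = 1/80 + 1/103 = 0.02221.
Crs = 45.025 mL/cmH2O.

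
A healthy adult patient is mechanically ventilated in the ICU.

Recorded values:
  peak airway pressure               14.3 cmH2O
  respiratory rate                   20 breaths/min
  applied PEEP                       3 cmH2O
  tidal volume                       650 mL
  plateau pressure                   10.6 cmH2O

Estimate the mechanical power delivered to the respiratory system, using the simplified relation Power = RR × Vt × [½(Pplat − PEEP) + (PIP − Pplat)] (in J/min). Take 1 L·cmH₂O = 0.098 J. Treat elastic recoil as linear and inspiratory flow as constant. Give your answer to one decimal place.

9.6

Per-breath work = Vt × [½(Pplat−PEEP) + (PIP−Pplat)] = 0.650 × [0.5×7.6 + 3.7] = 0.650 × 7.5 = 4.875 L·cmH2O.
Power = 20 × 4.875 = 97.5 L·cmH2O/min.
× 0.098 J/(L·cmH2O) → 9.555 J/min.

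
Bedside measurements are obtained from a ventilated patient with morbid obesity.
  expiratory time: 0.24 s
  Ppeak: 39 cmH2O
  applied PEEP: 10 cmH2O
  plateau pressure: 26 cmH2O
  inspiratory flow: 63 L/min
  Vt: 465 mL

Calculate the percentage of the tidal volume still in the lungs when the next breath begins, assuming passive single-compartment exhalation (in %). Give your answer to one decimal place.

51.3

Flow: 63 L/min ÷ 60 = 1.05 L/s.
R = (PIP − Pplat)/V̇ = (39 − 26) / 1.05 = 13.0/1.05 = 12.381 cmH2O·s/L.
C = Vt/(Pplat − PEEP) = 465.0 / (26 − 10) = 465.0/16.0 = 29.063 mL/cmH2O.
τ = R × C = 12.381 × 0.02906 L/cmH2O = 0.3598 s.
Fraction remaining at end-expiration = e^(−Te/τ) = e^(−0.24/0.3598) = 0.5132 → 51.32%.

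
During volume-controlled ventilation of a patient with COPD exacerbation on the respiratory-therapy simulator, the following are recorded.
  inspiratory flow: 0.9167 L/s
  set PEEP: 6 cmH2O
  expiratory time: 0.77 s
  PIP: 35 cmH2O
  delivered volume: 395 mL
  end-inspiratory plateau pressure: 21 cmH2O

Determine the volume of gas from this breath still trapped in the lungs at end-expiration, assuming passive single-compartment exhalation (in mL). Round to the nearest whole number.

R = (PIP − Pplat)/V̇ = (35 − 21) / 0.9167 = 14.0/0.9167 = 15.272 cmH2O·s/L.
C = Vt/(Pplat − PEEP) = 395.0 / (21 − 6) = 395.0/15.0 = 26.333 mL/cmH2O.
τ = R × C = 15.272 × 0.02633 L/cmH2O = 0.4021 s.
Fraction remaining = e^(−Te/τ) = e^(−0.77/0.4021) = 0.1473.
Trapped volume = 395.0 × 0.1473 = 58.184 mL.

58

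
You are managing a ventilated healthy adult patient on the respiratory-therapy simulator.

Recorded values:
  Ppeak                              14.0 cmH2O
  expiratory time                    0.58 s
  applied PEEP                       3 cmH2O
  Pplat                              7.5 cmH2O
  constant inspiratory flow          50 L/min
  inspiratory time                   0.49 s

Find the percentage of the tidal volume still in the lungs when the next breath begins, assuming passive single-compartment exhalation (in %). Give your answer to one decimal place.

Flow: 50 L/min ÷ 60 = 0.8333 L/s.
Vt = flow × Ti = 0.8333 L/s × 0.49 s × 1000 mL/L = 408.32 mL.
R = (PIP − Pplat)/V̇ = (14.0 − 7.5) / 0.8333 = 6.5/0.8333 = 7.8 cmH2O·s/L.
C = Vt/(Pplat − PEEP) = 408.32 / (7.5 − 3) = 408.32/4.5 = 90.738 mL/cmH2O.
τ = R × C = 7.8 × 0.09074 L/cmH2O = 0.7078 s.
Fraction remaining at end-expiration = e^(−Te/τ) = e^(−0.58/0.7078) = 0.4407 → 44.07%.

44.1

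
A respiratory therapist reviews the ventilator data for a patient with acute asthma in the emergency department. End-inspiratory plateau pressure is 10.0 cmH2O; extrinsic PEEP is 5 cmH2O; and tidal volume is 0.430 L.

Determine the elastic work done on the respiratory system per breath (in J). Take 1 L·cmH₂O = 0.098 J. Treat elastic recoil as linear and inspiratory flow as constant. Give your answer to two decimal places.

0.11

Elastic work ≈ ½ × (Pplat − PEEP) × Vt = 0.5 × (10.0 − 5) × 0.430 L = 0.5 × 5.0 × 0.430 = 1.075 L·cmH2O.
× 0.098 J/(L·cmH2O) → 0.1054 J.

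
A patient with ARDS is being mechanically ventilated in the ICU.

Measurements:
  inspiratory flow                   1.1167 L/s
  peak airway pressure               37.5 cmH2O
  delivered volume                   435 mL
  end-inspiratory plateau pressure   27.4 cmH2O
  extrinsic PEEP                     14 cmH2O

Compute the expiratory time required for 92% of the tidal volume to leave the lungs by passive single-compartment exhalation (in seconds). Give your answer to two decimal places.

R = (PIP − Pplat)/V̇ = (37.5 − 27.4) / 1.1167 = 10.1/1.1167 = 9.045 cmH2O·s/L.
C = Vt/(Pplat − PEEP) = 435.0 / (27.4 − 14) = 435.0/13.4 = 32.463 mL/cmH2O.
τ = R × C = 9.045 × 0.03246 L/cmH2O = 0.2936 s.
t = −τ·ln(1 − 0.92) = −0.2936·ln(0.08) = 0.7416 s.

0.74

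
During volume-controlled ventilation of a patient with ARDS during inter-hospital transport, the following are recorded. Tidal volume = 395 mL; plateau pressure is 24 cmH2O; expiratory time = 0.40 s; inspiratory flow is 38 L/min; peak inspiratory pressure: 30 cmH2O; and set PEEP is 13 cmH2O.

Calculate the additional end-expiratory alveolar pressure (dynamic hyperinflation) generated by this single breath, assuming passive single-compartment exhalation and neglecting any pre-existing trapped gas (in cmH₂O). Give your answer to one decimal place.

3.4

Flow: 38 L/min ÷ 60 = 0.6333 L/s.
R = (PIP − Pplat)/V̇ = (30 − 24) / 0.6333 = 6.0/0.6333 = 9.474 cmH2O·s/L.
C = Vt/(Pplat − PEEP) = 395.0 / (24 − 13) = 395.0/11.0 = 35.909 mL/cmH2O.
τ = R × C = 9.474 × 0.03591 L/cmH2O = 0.3402 s.
Fraction remaining = e^(−Te/τ) = e^(−0.40/0.3402) = 0.3086; trapped volume = 395.0 × 0.3086 = 121.9 mL.
Additional alveolar pressure from trapping ≈ V_trapped / C = 121.9 / 35.909 = 3.395 cmH2O.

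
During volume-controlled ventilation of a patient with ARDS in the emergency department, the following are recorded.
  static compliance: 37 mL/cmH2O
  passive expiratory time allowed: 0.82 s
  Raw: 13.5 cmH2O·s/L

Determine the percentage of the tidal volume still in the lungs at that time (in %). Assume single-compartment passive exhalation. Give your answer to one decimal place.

19.4

τ = R × C = 13.5 × 37 mL/cmH2O = 13.5 × 0.037 L/cmH2O = 0.4995 s.
Passive exhalation: V(t)/V₀ = e^(−t/τ) = e^(−0.82/0.4995) = 0.1937.
Fraction remaining = 0.1937 → 19.37%.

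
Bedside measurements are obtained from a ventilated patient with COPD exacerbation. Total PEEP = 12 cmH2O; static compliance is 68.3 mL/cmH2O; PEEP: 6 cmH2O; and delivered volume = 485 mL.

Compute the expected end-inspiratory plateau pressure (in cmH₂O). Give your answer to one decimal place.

19.1

End-expiratory occlusion gives total PEEP = 12 cmH2O (intrinsic PEEP = 12 − 6 = 6). Use total PEEP for the elastic gradient.
Pplat = PEEPtotal + Vt / Cstat = 12 + 485 / 68.3 = 12 + 7.101 = 19.101 cmH2O.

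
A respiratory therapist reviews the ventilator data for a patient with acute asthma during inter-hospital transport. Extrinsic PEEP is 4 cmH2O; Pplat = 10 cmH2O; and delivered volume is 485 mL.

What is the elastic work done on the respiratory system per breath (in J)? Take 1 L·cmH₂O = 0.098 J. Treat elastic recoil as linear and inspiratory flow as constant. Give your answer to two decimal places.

0.14

Elastic work ≈ ½ × (Pplat − PEEP) × Vt = 0.5 × (10 − 4) × 0.485 L = 0.5 × 6.0 × 0.485 = 1.455 L·cmH2O.
× 0.098 J/(L·cmH2O) → 0.1426 J.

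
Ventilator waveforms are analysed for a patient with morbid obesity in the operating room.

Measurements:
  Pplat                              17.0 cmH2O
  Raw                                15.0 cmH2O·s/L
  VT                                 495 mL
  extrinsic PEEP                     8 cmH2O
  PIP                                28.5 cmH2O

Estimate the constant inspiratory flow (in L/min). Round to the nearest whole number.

46

flow = (PIP − Pplat) / Raw = (28.5 − 17.0) / 15.0 = 0.7667 L/s × 60 = 46.002 L/min.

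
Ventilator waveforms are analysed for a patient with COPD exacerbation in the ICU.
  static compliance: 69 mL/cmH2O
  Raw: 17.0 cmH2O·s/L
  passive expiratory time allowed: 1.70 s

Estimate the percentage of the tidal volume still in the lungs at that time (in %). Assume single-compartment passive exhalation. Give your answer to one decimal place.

23.5

τ = R × C = 17.0 × 69 mL/cmH2O = 17.0 × 0.069 L/cmH2O = 1.173 s.
Passive exhalation: V(t)/V₀ = e^(−t/τ) = e^(−1.70/1.173) = 0.2347.
Fraction remaining = 0.2347 → 23.47%.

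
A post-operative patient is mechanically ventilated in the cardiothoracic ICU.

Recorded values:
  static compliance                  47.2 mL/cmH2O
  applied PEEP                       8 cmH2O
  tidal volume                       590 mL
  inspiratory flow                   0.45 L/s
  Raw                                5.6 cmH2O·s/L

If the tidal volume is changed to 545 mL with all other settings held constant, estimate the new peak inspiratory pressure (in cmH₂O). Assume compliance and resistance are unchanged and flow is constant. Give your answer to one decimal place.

22.1

PIP = Vt/C + R·V̇ + PEEP (constant-flow equation of motion).
Only the elastic term changes: ΔPIP = ΔVt / C = (545 − 590) / 47.2 = -0.9534 cmH2O.
Original PIP = 590/47.2 + 5.6×0.45 + 8 = 23.02 cmH2O; new PIP = 23.02 + (-0.9534) = 22.067 cmH2O.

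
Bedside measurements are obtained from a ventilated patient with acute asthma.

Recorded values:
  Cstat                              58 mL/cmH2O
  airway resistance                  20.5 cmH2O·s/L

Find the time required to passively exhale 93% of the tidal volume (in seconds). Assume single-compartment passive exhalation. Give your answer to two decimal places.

τ = R × C = 20.5 × 58 mL/cmH2O = 20.5 × 0.058 L/cmH2O = 1.189 s.
Exhaled fraction f = 1 − e^(−t/τ) → t = −τ·ln(1 − f) = −1.189·ln(0.07) = 3.162 s.

3.16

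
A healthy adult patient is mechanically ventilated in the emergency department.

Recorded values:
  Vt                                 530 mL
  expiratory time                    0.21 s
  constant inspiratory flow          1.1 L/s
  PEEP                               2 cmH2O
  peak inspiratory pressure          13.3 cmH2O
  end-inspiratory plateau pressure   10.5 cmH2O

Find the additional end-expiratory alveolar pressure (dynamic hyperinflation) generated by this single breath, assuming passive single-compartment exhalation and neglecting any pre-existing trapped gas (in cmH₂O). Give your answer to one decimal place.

R = (PIP − Pplat)/V̇ = (13.3 − 10.5) / 1.1 = 2.8/1.1 = 2.545 cmH2O·s/L.
C = Vt/(Pplat − PEEP) = 530.0 / (10.5 − 2) = 530.0/8.5 = 62.353 mL/cmH2O.
τ = R × C = 2.545 × 0.06235 L/cmH2O = 0.1587 s.
Fraction remaining = e^(−Te/τ) = e^(−0.21/0.1587) = 0.2663; trapped volume = 530.0 × 0.2663 = 141.14 mL.
Additional alveolar pressure from trapping ≈ V_trapped / C = 141.14 / 62.353 = 2.264 cmH2O.

2.3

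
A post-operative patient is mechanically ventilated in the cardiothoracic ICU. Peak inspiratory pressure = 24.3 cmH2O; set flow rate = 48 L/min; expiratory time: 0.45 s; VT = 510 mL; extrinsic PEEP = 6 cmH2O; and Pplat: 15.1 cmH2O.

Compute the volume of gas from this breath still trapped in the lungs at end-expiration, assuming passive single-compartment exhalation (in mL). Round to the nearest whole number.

Flow: 48 L/min ÷ 60 = 0.8 L/s.
R = (PIP − Pplat)/V̇ = (24.3 − 15.1) / 0.8 = 9.2/0.8 = 11.5 cmH2O·s/L.
C = Vt/(Pplat − PEEP) = 510.0 / (15.1 − 6) = 510.0/9.1 = 56.044 mL/cmH2O.
τ = R × C = 11.5 × 0.05604 L/cmH2O = 0.6445 s.
Fraction remaining = e^(−Te/τ) = e^(−0.45/0.6445) = 0.4975.
Trapped volume = 510.0 × 0.4975 = 253.73 mL.

254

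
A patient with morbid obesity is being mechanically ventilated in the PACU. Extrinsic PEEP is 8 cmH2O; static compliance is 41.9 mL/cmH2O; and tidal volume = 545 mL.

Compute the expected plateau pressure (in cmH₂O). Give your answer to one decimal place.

21.0

Pplat = PEEP + Vt / Cstat = 8 + 545 / 41.9 = 8 + 13.007 = 21.007 cmH2O.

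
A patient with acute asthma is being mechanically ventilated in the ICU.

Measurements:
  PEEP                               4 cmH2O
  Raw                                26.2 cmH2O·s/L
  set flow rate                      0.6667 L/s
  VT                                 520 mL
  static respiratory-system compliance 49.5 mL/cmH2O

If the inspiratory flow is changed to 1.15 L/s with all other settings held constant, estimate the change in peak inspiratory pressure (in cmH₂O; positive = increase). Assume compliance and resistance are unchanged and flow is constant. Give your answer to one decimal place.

PIP = Vt/C + R·V̇ + PEEP (constant-flow equation of motion).
Only the resistive term changes: ΔPIP = R × ΔV̇ = 26.2 × (1.15 − 0.6667) = 26.2 × 0.4833 = 12.662 cmH2O.

12.7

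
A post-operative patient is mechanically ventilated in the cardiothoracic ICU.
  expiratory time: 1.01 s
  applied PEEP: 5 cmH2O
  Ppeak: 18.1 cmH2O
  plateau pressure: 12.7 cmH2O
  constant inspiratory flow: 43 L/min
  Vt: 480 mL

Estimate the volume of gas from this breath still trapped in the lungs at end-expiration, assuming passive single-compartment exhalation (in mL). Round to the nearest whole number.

56

Flow: 43 L/min ÷ 60 = 0.7167 L/s.
R = (PIP − Pplat)/V̇ = (18.1 − 12.7) / 0.7167 = 5.4/0.7167 = 7.535 cmH2O·s/L.
C = Vt/(Pplat − PEEP) = 480.0 / (12.7 − 5) = 480.0/7.7 = 62.338 mL/cmH2O.
τ = R × C = 7.535 × 0.06234 L/cmH2O = 0.4697 s.
Fraction remaining = e^(−Te/τ) = e^(−1.01/0.4697) = 0.1164.
Trapped volume = 480.0 × 0.1164 = 55.872 mL.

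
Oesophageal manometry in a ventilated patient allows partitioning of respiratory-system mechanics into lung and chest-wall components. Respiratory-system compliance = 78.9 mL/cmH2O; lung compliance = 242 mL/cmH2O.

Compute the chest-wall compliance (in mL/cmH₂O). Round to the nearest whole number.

117

1/Ccw = 1/Crs − 1/CL.
1/Ccw = 1/78.9 − 1/242 = 0.008542.
Ccw = 117.07 mL/cmH2O.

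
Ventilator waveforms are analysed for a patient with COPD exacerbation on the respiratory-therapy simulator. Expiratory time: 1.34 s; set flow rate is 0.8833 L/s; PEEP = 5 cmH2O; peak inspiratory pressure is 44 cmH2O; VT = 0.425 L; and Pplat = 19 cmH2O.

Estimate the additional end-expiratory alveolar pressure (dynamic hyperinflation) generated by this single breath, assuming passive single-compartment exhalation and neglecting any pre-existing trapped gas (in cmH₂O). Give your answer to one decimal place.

2.9

R = (PIP − Pplat)/V̇ = (44 − 19) / 0.8833 = 25.0/0.8833 = 28.303 cmH2O·s/L.
C = Vt/(Pplat − PEEP) = 425.0 / (19 − 5) = 425.0/14.0 = 30.357 mL/cmH2O.
τ = R × C = 28.303 × 0.03036 L/cmH2O = 0.8593 s.
Fraction remaining = e^(−Te/τ) = e^(−1.34/0.8593) = 0.2103; trapped volume = 425.0 × 0.2103 = 89.378 mL.
Additional alveolar pressure from trapping ≈ V_trapped / C = 89.378 / 30.357 = 2.944 cmH2O.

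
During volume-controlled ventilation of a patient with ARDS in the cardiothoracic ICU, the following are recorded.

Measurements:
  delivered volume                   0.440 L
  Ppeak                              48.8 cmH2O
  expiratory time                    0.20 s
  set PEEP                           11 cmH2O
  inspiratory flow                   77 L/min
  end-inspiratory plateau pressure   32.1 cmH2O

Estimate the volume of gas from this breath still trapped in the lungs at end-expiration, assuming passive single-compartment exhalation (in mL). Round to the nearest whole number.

211

Flow: 77 L/min ÷ 60 = 1.2833 L/s.
R = (PIP − Pplat)/V̇ = (48.8 − 32.1) / 1.2833 = 16.7/1.2833 = 13.013 cmH2O·s/L.
C = Vt/(Pplat − PEEP) = 440.0 / (32.1 − 11) = 440.0/21.1 = 20.853 mL/cmH2O.
τ = R × C = 13.013 × 0.02085 L/cmH2O = 0.2713 s.
Fraction remaining = e^(−Te/τ) = e^(−0.20/0.2713) = 0.4785.
Trapped volume = 440.0 × 0.4785 = 210.54 mL.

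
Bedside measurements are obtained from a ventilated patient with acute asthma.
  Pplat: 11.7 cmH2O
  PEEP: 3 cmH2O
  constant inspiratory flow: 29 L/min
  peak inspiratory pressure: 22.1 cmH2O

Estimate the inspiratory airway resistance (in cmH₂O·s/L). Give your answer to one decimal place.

21.5

Flow: 29 L/min ÷ 60 = 0.4833 L/s.
Raw = (PIP − Pplat) / flow = (22.1 − 11.7) / 0.4833 = 10.4 / 0.4833 = 21.519 cmH2O·s/L.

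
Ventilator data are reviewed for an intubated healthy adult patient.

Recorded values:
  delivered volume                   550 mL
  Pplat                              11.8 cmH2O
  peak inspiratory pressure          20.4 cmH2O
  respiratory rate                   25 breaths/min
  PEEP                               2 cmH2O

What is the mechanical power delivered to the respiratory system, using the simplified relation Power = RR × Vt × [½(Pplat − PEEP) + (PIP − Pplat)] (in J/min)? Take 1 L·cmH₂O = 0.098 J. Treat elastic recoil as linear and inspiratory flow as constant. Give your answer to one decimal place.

Per-breath work = Vt × [½(Pplat−PEEP) + (PIP−Pplat)] = 0.550 × [0.5×9.8 + 8.6] = 0.550 × 13.5 = 7.425 L·cmH2O.
Power = 25 × 7.425 = 185.63 L·cmH2O/min.
× 0.098 J/(L·cmH2O) → 18.192 J/min.

18.2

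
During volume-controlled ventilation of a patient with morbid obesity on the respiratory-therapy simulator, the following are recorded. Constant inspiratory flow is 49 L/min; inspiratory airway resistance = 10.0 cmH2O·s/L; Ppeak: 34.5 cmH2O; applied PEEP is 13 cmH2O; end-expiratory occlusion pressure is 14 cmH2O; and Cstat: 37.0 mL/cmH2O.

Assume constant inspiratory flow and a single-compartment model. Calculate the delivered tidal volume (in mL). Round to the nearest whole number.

Flow: 49 L/min ÷ 60 = 0.8167 L/s.
Total PEEP = 14 cmH2O (set 13 + intrinsic 1); this is the baseline alveolar pressure.
Equation of motion (constant flow): PIP = Vt/C + R·V̇ + PEEP.
Vt/C = PIP − R·V̇ − PEEP = 34.5 − 8.167 − 14 = 12.333 cmH2O.
Vt = C × 12.333 = 37.0 × 12.333 = 456.32 mL.

456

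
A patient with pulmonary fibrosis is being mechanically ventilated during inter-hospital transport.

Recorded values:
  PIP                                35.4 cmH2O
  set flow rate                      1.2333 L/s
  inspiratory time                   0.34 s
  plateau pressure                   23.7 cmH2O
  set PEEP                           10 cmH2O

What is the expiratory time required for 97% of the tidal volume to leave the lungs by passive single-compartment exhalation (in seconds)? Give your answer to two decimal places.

1.02

Vt = flow × Ti = 1.2333 L/s × 0.34 s × 1000 mL/L = 419.32 mL.
R = (PIP − Pplat)/V̇ = (35.4 − 23.7) / 1.2333 = 11.7/1.2333 = 9.487 cmH2O·s/L.
C = Vt/(Pplat − PEEP) = 419.32 / (23.7 − 10) = 419.32/13.7 = 30.607 mL/cmH2O.
τ = R × C = 9.487 × 0.03061 L/cmH2O = 0.2904 s.
t = −τ·ln(1 − 0.97) = −0.2904·ln(0.03) = 1.018 s.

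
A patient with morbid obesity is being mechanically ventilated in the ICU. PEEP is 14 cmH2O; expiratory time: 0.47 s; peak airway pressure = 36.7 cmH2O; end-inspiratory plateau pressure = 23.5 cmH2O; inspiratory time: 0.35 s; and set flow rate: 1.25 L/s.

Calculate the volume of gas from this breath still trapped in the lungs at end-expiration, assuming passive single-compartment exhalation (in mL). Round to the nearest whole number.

Vt = flow × Ti = 1.25 L/s × 0.35 s × 1000 mL/L = 437.5 mL.
R = (PIP − Pplat)/V̇ = (36.7 − 23.5) / 1.25 = 13.2/1.25 = 10.56 cmH2O·s/L.
C = Vt/(Pplat − PEEP) = 437.5 / (23.5 − 14) = 437.5/9.5 = 46.053 mL/cmH2O.
τ = R × C = 10.56 × 0.04605 L/cmH2O = 0.4863 s.
Fraction remaining = e^(−Te/τ) = e^(−0.47/0.4863) = 0.3804.
Trapped volume = 437.5 × 0.3804 = 166.43 mL.

166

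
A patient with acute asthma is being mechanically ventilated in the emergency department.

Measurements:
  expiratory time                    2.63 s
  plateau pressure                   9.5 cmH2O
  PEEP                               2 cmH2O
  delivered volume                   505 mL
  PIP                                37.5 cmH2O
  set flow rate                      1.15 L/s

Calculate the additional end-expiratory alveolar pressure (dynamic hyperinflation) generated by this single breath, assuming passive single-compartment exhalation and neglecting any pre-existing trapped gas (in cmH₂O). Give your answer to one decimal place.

R = (PIP − Pplat)/V̇ = (37.5 − 9.5) / 1.15 = 28.0/1.15 = 24.348 cmH2O·s/L.
C = Vt/(Pplat − PEEP) = 505.0 / (9.5 − 2) = 505.0/7.5 = 67.333 mL/cmH2O.
τ = R × C = 24.348 × 0.06733 L/cmH2O = 1.639 s.
Fraction remaining = e^(−Te/τ) = e^(−2.63/1.639) = 0.201; trapped volume = 505.0 × 0.201 = 101.51 mL.
Additional alveolar pressure from trapping ≈ V_trapped / C = 101.51 / 67.333 = 1.508 cmH2O.

1.5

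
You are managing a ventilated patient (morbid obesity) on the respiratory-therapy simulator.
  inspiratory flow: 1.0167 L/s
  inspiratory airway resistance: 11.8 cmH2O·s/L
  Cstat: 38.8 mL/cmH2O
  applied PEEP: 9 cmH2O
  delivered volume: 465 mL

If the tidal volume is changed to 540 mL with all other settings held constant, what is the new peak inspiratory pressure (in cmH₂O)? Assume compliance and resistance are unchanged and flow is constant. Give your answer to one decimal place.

34.9

PIP = Vt/C + R·V̇ + PEEP (constant-flow equation of motion).
Only the elastic term changes: ΔPIP = ΔVt / C = (540 − 465) / 38.8 = 1.933 cmH2O.
Original PIP = 465/38.8 + 11.8×1.0167 + 9 = 32.982 cmH2O; new PIP = 32.982 + (1.933) = 34.915 cmH2O.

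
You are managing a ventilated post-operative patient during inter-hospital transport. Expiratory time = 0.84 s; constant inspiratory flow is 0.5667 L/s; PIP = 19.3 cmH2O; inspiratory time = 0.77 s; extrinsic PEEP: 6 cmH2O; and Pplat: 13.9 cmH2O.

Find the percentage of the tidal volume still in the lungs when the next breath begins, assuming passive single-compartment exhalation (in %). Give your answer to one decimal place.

Vt = flow × Ti = 0.5667 L/s × 0.77 s × 1000 mL/L = 436.36 mL.
R = (PIP − Pplat)/V̇ = (19.3 − 13.9) / 0.5667 = 5.4/0.5667 = 9.529 cmH2O·s/L.
C = Vt/(Pplat − PEEP) = 436.36 / (13.9 − 6) = 436.36/7.9 = 55.235 mL/cmH2O.
τ = R × C = 9.529 × 0.05524 L/cmH2O = 0.5264 s.
Fraction remaining at end-expiration = e^(−Te/τ) = e^(−0.84/0.5264) = 0.2028 → 20.28%.

20.3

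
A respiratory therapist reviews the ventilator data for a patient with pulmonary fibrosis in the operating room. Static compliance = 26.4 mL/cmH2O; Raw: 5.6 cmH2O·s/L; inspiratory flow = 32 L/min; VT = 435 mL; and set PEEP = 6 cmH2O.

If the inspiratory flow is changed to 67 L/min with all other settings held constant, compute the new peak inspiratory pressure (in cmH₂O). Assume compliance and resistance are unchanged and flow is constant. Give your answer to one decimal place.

Flow: 32 L/min ÷ 60 = 0.5333 L/s.
New flow: 67 L/min ÷ 60 = 1.1167 L/s.
PIP = Vt/C + R·V̇ + PEEP (constant-flow equation of motion).
Only the resistive term changes: ΔPIP = R × ΔV̇ = 5.6 × (1.1167 − 0.5333) = 5.6 × 0.5834 = 3.267 cmH2O.
Original PIP = 435/26.4 + 5.6×0.5333 + 6 = 25.464 cmH2O; new PIP = 25.464 + (3.267) = 28.731 cmH2O.

28.7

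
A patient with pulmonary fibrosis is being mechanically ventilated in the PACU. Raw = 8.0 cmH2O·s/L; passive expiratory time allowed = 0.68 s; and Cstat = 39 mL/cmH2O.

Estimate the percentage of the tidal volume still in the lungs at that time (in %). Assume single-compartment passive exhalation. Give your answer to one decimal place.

τ = R × C = 8.0 × 39 mL/cmH2O = 8.0 × 0.039 L/cmH2O = 0.312 s.
Passive exhalation: V(t)/V₀ = e^(−t/τ) = e^(−0.68/0.312) = 0.1131.
Fraction remaining = 0.1131 → 11.31%.

11.3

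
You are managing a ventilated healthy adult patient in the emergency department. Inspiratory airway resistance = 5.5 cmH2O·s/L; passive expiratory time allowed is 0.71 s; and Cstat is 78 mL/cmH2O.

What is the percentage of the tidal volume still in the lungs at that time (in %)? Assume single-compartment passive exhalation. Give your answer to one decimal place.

τ = R × C = 5.5 × 78 mL/cmH2O = 5.5 × 0.078 L/cmH2O = 0.429 s.
Passive exhalation: V(t)/V₀ = e^(−t/τ) = e^(−0.71/0.429) = 0.1911.
Fraction remaining = 0.1911 → 19.11%.

19.1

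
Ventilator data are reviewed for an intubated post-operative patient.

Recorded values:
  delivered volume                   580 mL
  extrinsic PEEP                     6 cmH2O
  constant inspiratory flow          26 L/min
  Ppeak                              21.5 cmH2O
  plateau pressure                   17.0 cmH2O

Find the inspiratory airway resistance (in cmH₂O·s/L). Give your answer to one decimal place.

Flow: 26 L/min ÷ 60 = 0.4333 L/s.
Raw = (PIP − Pplat) / flow = (21.5 − 17.0) / 0.4333 = 4.5 / 0.4333 = 10.385 cmH2O·s/L.

10.4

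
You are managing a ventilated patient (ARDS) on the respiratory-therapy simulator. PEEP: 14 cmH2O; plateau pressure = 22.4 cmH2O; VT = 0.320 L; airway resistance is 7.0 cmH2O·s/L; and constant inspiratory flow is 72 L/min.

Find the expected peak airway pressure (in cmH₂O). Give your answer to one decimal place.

30.8

Flow: 72 L/min ÷ 60 = 1.2 L/s.
PIP = Pplat + Raw × flow = 22.4 + 7.0 × 1.2 = 22.4 + 8.4 = 30.8 cmH2O.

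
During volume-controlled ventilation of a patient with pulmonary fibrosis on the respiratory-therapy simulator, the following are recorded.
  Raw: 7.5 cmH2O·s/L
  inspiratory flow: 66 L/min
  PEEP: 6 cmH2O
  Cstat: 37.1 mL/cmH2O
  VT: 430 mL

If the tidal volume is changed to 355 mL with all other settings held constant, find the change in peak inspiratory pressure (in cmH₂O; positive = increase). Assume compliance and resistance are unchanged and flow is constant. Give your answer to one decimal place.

PIP = Vt/C + R·V̇ + PEEP (constant-flow equation of motion).
Only the elastic term changes: ΔPIP = ΔVt / C = (355 − 430) / 37.1 = -2.022 cmH2O.

-2.0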